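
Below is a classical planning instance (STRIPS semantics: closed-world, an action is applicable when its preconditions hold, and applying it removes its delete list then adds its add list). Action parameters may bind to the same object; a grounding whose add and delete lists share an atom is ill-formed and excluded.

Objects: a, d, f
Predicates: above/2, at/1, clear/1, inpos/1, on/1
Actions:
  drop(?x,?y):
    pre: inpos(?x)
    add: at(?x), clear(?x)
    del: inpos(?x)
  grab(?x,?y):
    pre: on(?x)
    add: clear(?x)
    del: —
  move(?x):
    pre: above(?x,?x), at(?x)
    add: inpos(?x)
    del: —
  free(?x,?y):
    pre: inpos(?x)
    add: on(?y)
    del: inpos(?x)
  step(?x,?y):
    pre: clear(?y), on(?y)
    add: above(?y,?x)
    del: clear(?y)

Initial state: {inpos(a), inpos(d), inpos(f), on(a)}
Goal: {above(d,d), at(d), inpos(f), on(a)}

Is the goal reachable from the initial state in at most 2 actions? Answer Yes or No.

No

1. drop(d,a)  →  {at(d), clear(d), inpos(a), inpos(f), on(a)}
2. free(a,d)  →  {at(d), clear(d), inpos(f), on(a), on(d)}
3. step(d,d)  →  {above(d,d), at(d), inpos(f), on(a), on(d)}
optimal plan length = 3; 3 > 2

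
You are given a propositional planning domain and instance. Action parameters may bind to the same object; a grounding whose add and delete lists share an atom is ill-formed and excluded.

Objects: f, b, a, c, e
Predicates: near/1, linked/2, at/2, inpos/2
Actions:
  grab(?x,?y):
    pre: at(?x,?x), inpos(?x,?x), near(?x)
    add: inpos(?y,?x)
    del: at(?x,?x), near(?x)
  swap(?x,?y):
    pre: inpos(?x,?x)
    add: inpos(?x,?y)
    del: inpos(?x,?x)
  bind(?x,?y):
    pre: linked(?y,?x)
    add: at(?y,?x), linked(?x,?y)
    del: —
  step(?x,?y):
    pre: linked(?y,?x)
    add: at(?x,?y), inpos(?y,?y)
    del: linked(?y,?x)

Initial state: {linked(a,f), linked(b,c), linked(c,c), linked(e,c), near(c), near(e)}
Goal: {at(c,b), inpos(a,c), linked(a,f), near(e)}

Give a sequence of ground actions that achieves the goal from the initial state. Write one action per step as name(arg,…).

step(c,b); step(c,c); grab(c,a)

1. step(c,b)  →  {at(c,b), inpos(b,b), linked(a,f), linked(c,c), linked(e,c), near(c), near(e)}
2. step(c,c)  →  {at(c,b), at(c,c), inpos(b,b), inpos(c,c), linked(a,f), linked(e,c), near(c), near(e)}
3. grab(c,a)  →  {at(c,b), inpos(a,c), inpos(b,b), inpos(c,c), linked(a,f), linked(e,c), near(e)}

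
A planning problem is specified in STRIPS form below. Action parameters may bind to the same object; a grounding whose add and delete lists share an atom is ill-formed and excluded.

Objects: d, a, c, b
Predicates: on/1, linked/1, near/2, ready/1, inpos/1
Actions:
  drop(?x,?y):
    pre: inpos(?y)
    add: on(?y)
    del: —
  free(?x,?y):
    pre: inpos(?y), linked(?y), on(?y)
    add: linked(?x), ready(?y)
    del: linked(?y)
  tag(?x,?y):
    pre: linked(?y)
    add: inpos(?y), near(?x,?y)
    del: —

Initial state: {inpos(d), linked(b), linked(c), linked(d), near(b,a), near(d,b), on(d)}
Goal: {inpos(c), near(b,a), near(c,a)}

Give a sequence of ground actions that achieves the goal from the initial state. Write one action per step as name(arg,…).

1. free(a,d)  →  {inpos(d), linked(a), linked(b), linked(c), near(b,a), near(d,b), on(d), ready(d)}
2. tag(d,c)  →  {inpos(c), inpos(d), linked(a), linked(b), linked(c), near(b,a), near(d,b), near(d,c), on(d), ready(d)}
3. tag(c,a)  →  {inpos(a), inpos(c), inpos(d), linked(a), linked(b), linked(c), near(b,a), near(c,a), near(d,b), near(d,c), on(d), ready(d)}

free(a,d); tag(d,c); tag(c,a)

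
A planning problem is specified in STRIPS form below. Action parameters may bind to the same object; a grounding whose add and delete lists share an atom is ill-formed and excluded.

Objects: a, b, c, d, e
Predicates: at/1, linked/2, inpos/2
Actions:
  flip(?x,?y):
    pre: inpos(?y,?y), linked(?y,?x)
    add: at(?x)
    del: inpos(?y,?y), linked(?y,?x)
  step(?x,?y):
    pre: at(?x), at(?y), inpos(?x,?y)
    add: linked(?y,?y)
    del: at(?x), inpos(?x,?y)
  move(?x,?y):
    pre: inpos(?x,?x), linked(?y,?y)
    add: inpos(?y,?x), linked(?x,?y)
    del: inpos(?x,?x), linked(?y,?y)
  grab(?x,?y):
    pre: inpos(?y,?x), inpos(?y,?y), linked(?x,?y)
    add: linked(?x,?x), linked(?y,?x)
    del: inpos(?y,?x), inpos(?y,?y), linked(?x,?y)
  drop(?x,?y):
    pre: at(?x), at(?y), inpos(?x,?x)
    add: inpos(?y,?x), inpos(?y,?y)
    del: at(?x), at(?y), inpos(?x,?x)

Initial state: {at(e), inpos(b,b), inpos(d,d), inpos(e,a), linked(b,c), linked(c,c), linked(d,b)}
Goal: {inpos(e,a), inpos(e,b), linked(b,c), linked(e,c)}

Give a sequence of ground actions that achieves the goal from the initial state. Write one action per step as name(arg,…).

flip(b,d); drop(b,e); move(e,c)

1. flip(b,d)  →  {at(b), at(e), inpos(b,b), inpos(e,a), linked(b,c), linked(c,c)}
2. drop(b,e)  →  {inpos(e,a), inpos(e,b), inpos(e,e), linked(b,c), linked(c,c)}
3. move(e,c)  →  {inpos(c,e), inpos(e,a), inpos(e,b), linked(b,c), linked(e,c)}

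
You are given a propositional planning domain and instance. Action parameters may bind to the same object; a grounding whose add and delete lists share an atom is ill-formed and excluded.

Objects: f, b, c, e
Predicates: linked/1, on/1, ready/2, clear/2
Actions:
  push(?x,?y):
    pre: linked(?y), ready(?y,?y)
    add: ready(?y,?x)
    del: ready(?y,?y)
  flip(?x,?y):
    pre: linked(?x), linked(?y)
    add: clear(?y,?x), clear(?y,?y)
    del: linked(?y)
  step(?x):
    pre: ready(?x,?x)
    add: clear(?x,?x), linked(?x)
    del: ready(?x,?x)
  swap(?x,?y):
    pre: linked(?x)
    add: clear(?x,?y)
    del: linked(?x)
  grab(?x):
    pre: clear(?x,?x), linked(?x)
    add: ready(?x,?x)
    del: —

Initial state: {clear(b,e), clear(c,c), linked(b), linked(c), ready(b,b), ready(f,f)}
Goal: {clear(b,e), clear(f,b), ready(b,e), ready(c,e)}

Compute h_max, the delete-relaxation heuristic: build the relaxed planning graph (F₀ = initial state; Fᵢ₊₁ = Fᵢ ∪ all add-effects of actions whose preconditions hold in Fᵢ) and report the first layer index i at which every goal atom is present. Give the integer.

F0 = init (6 atoms)
F1 = F0 ∪ {clear(b,b), clear(b,c), clear(b,f), clear(c,b), clear(c,e), clear(c,f), clear(f,f), linked(f), ready(b,c), ready(b,e), ready(b,f), ready(c,c)}  (18 atoms)
F2 = F1 ∪ {clear(f,b), clear(f,c), clear(f,e), ready(c,b), ready(c,e), ready(c,f), ready(f,b), ready(f,c), ready(f,e)}  (27 atoms)
goal ⊆ F2  ⇒  h_max = 2

2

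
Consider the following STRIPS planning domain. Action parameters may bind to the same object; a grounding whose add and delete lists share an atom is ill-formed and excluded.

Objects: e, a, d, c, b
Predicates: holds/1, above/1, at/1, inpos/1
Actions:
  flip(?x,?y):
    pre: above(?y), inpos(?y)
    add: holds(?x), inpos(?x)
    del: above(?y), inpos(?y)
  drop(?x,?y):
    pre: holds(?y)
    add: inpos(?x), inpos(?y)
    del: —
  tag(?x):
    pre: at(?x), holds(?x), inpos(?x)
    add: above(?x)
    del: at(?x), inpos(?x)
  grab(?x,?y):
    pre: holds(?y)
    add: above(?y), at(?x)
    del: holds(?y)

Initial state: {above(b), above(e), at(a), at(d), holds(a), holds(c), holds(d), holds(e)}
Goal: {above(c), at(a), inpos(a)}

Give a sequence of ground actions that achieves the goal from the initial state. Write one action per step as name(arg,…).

1. drop(e,a)  →  {above(b), above(e), at(a), at(d), holds(a), holds(c), holds(d), holds(e), inpos(a), inpos(e)}
2. grab(e,c)  →  {above(b), above(c), above(e), at(a), at(d), at(e), holds(a), holds(d), holds(e), inpos(a), inpos(e)}

drop(e,a); grab(e,c)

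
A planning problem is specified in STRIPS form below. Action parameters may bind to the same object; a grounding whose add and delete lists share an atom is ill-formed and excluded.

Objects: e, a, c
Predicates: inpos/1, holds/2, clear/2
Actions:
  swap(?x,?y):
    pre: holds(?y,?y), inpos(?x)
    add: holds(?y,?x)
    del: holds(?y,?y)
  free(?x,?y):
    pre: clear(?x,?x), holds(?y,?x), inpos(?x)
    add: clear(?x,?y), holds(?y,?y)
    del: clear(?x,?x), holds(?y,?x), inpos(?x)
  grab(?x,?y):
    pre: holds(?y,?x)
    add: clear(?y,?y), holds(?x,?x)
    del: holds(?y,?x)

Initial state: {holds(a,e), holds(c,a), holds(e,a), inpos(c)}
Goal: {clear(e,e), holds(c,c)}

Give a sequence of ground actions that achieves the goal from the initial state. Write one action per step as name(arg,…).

1. grab(e,a)  →  {clear(a,a), holds(c,a), holds(e,a), holds(e,e), inpos(c)}
2. swap(c,e)  →  {clear(a,a), holds(c,a), holds(e,a), holds(e,c), inpos(c)}
3. grab(c,e)  →  {clear(a,a), clear(e,e), holds(c,a), holds(c,c), holds(e,a), inpos(c)}

grab(e,a); swap(c,e); grab(c,e)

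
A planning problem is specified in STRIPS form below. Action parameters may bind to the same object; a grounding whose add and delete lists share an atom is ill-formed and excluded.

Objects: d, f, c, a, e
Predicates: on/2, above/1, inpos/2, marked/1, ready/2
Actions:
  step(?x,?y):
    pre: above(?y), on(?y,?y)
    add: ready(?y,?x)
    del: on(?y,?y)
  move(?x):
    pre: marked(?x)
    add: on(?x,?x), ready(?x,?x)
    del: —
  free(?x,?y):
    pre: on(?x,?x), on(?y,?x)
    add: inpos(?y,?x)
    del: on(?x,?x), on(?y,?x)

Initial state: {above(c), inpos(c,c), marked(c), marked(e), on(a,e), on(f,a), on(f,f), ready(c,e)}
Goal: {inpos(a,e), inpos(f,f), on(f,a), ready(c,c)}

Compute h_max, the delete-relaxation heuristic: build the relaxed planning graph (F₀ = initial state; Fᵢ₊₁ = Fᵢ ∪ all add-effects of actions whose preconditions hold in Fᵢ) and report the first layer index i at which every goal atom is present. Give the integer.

F0 = init (8 atoms)
F1 = F0 ∪ {inpos(f,f), on(c,c), on(e,e), ready(c,c), ready(e,e)}  (13 atoms)
F2 = F1 ∪ {inpos(a,e), inpos(e,e), ready(c,a), ready(c,d), ready(c,f)}  (18 atoms)
goal ⊆ F2  ⇒  h_max = 2

2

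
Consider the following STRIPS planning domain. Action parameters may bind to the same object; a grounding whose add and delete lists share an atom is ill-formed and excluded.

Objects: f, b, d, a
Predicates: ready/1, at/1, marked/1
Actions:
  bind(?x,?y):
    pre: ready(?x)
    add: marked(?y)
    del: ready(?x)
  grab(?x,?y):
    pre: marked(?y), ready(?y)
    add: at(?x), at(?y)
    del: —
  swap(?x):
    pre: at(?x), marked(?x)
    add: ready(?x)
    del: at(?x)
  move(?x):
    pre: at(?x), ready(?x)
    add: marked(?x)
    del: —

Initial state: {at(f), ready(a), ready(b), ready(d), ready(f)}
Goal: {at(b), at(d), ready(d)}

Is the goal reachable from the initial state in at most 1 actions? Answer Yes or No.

No

1. bind(f,b)  →  {at(f), marked(b), ready(a), ready(b), ready(d)}
2. grab(d,b)  →  {at(b), at(d), at(f), marked(b), ready(a), ready(b), ready(d)}
optimal plan length = 2; 2 > 1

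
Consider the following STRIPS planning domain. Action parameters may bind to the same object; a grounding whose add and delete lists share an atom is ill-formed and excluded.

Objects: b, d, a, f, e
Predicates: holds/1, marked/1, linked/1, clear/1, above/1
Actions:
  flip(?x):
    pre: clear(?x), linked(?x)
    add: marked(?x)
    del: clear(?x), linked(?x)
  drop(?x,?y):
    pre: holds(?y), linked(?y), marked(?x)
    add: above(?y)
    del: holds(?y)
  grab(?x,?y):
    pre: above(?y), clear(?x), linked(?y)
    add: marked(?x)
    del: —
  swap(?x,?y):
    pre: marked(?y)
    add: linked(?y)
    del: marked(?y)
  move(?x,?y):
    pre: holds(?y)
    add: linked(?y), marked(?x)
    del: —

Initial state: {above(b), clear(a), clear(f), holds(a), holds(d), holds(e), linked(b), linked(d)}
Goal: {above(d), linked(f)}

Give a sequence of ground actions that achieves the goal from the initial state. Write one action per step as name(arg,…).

1. grab(f,b)  →  {above(b), clear(a), clear(f), holds(a), holds(d), holds(e), linked(b), linked(d), marked(f)}
2. drop(f,d)  →  {above(b), above(d), clear(a), clear(f), holds(a), holds(e), linked(b), linked(d), marked(f)}
3. swap(b,f)  →  {above(b), above(d), clear(a), clear(f), holds(a), holds(e), linked(b), linked(d), linked(f)}

grab(f,b); drop(f,d); swap(b,f)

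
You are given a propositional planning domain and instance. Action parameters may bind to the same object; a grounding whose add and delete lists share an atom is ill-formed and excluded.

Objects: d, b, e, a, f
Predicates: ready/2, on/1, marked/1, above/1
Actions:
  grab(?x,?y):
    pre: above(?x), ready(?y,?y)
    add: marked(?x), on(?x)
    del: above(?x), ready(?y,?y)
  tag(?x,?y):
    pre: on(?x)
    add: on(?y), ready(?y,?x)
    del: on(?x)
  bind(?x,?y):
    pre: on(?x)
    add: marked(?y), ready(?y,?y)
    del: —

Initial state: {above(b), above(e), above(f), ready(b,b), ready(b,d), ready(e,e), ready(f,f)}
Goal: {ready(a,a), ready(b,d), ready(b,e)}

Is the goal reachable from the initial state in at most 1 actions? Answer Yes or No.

1. grab(e,b)  →  {above(b), above(f), marked(e), on(e), ready(b,d), ready(e,e), ready(f,f)}
2. tag(e,b)  →  {above(b), above(f), marked(e), on(b), ready(b,d), ready(b,e), ready(e,e), ready(f,f)}
3. bind(b,a)  →  {above(b), above(f), marked(a), marked(e), on(b), ready(a,a), ready(b,d), ready(b,e), ready(e,e), ready(f,f)}
optimal plan length = 3; 3 > 1

No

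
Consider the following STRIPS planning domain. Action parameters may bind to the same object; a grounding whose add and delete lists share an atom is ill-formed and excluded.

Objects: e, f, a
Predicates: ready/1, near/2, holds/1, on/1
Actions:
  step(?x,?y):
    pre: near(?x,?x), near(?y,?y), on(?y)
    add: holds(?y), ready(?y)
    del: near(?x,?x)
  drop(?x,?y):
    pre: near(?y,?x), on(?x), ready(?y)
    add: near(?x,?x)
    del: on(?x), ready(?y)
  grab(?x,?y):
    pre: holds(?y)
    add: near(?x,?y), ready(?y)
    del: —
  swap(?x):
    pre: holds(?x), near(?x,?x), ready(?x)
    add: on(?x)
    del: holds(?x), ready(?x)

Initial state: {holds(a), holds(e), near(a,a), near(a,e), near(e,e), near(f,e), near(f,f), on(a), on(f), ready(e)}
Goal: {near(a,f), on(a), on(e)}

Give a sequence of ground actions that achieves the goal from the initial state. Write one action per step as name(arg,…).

step(f,f); grab(a,f); swap(e)

1. step(f,f)  →  {holds(a), holds(e), holds(f), near(a,a), near(a,e), near(e,e), near(f,e), on(a), on(f), ready(e), ready(f)}
2. grab(a,f)  →  {holds(a), holds(e), holds(f), near(a,a), near(a,e), near(a,f), near(e,e), near(f,e), on(a), on(f), ready(e), ready(f)}
3. swap(e)  →  {holds(a), holds(f), near(a,a), near(a,e), near(a,f), near(e,e), near(f,e), on(a), on(e), on(f), ready(f)}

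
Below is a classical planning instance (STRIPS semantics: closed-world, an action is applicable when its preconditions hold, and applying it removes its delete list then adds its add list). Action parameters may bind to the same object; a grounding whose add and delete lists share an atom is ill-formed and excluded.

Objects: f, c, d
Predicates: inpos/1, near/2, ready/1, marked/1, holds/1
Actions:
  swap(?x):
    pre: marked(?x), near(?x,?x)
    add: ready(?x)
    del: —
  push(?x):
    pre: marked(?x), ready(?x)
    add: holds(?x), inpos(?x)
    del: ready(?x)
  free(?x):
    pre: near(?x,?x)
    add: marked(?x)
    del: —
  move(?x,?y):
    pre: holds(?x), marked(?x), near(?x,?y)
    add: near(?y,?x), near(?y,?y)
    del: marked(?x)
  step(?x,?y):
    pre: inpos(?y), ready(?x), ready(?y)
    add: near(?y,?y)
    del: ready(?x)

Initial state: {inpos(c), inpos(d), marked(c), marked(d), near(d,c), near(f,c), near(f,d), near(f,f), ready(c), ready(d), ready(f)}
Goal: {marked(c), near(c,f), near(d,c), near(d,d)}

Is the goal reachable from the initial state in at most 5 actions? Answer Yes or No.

Yes

1. free(f)  →  {inpos(c), inpos(d), marked(c), marked(d), marked(f), near(d,c), near(f,c), near(f,d), near(f,f), ready(c), ready(d), ready(f)}
2. push(f)  →  {holds(f), inpos(c), inpos(d), inpos(f), marked(c), marked(d), marked(f), near(d,c), near(f,c), near(f,d), near(f,f), ready(c), ready(d)}
3. move(f,c)  →  {holds(f), inpos(c), inpos(d), inpos(f), marked(c), marked(d), near(c,c), near(c,f), near(d,c), near(f,c), near(f,d), near(f,f), ready(c), ready(d)}
4. step(c,d)  →  {holds(f), inpos(c), inpos(d), inpos(f), marked(c), marked(d), near(c,c), near(c,f), near(d,c), near(d,d), near(f,c), near(f,d), near(f,f), ready(d)}
optimal plan length = 4; 4 ≤ 5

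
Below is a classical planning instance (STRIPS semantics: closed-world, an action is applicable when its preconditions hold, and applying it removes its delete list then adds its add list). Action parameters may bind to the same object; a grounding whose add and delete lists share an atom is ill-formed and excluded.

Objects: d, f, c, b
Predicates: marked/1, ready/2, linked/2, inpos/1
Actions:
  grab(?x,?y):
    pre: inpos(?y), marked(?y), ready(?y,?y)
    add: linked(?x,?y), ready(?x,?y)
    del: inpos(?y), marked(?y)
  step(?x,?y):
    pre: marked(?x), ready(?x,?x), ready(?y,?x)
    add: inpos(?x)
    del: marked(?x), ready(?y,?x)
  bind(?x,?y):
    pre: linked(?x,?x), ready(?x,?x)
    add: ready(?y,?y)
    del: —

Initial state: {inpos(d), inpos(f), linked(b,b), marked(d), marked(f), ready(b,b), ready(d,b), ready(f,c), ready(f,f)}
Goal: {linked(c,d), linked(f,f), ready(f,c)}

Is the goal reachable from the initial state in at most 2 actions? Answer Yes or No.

1. grab(f,f)  →  {inpos(d), linked(b,b), linked(f,f), marked(d), ready(b,b), ready(d,b), ready(f,c), ready(f,f)}
2. bind(f,d)  →  {inpos(d), linked(b,b), linked(f,f), marked(d), ready(b,b), ready(d,b), ready(d,d), ready(f,c), ready(f,f)}
3. grab(c,d)  →  {linked(b,b), linked(c,d), linked(f,f), ready(b,b), ready(c,d), ready(d,b), ready(d,d), ready(f,c), ready(f,f)}
optimal plan length = 3; 3 > 2

No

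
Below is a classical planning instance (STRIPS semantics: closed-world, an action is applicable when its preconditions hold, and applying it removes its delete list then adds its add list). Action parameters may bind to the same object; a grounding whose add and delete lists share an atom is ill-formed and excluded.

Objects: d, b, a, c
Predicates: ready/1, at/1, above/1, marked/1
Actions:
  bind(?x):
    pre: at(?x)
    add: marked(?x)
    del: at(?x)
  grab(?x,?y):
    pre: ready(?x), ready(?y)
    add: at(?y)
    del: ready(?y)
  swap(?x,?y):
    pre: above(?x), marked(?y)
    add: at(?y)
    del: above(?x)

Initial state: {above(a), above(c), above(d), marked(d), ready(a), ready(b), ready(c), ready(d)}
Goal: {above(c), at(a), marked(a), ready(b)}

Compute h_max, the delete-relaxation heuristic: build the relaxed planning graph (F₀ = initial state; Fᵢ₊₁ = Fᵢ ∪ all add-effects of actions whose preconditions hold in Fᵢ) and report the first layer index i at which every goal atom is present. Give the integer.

F0 = init (8 atoms)
F1 = F0 ∪ {at(a), at(b), at(c), at(d)}  (12 atoms)
F2 = F1 ∪ {marked(a), marked(b), marked(c)}  (15 atoms)
goal ⊆ F2  ⇒  h_max = 2

2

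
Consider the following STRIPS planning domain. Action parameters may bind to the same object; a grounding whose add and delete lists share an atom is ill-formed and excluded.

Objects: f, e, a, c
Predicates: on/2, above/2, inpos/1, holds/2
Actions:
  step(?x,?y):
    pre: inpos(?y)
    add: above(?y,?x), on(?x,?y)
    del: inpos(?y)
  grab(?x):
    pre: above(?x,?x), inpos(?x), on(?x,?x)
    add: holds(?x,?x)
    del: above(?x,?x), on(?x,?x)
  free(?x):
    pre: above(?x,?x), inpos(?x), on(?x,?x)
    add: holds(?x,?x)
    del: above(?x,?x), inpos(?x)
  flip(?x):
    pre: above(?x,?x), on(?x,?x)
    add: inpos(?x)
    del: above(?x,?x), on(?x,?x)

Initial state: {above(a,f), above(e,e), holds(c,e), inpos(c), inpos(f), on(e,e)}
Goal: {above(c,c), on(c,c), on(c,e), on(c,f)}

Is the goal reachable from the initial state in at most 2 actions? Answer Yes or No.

1. step(c,f)  →  {above(a,f), above(e,e), above(f,c), holds(c,e), inpos(c), on(c,f), on(e,e)}
2. step(c,c)  →  {above(a,f), above(c,c), above(e,e), above(f,c), holds(c,e), on(c,c), on(c,f), on(e,e)}
3. flip(e)  →  {above(a,f), above(c,c), above(f,c), holds(c,e), inpos(e), on(c,c), on(c,f)}
4. step(c,e)  →  {above(a,f), above(c,c), above(e,c), above(f,c), holds(c,e), on(c,c), on(c,e), on(c,f)}
optimal plan length = 4; 4 > 2

No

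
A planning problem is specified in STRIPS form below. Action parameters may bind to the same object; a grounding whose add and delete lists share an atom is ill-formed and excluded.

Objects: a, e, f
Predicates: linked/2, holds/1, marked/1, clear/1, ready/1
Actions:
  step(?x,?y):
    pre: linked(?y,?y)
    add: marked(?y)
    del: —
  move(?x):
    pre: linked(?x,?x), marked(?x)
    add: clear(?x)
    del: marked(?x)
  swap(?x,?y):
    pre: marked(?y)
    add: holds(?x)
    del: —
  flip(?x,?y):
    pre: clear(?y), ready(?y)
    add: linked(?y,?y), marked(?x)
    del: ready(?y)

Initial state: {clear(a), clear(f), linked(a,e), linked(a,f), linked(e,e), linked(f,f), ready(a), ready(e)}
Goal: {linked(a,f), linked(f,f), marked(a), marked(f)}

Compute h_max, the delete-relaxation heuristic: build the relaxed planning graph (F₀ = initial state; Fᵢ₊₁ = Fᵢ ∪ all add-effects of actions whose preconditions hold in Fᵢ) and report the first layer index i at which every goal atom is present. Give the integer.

1

F0 = init (8 atoms)
F1 = F0 ∪ {linked(a,a), marked(a), marked(e), marked(f)}  (12 atoms)
goal ⊆ F1  ⇒  h_max = 1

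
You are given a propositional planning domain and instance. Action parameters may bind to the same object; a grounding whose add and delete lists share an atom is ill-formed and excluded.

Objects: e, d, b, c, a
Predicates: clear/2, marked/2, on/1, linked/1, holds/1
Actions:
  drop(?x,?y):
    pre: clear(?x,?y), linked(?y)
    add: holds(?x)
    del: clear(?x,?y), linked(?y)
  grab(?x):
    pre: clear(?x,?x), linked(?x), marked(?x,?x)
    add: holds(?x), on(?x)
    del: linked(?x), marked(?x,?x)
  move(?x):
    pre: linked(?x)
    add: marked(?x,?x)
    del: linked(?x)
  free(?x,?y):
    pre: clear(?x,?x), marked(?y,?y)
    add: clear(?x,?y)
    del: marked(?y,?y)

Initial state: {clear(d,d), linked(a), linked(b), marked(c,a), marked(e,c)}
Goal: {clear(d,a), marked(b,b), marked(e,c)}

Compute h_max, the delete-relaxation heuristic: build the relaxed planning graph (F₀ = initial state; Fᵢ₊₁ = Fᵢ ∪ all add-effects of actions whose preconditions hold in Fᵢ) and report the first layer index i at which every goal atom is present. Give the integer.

2

F0 = init (5 atoms)
F1 = F0 ∪ {marked(a,a), marked(b,b)}  (7 atoms)
F2 = F1 ∪ {clear(d,a), clear(d,b)}  (9 atoms)
goal ⊆ F2  ⇒  h_max = 2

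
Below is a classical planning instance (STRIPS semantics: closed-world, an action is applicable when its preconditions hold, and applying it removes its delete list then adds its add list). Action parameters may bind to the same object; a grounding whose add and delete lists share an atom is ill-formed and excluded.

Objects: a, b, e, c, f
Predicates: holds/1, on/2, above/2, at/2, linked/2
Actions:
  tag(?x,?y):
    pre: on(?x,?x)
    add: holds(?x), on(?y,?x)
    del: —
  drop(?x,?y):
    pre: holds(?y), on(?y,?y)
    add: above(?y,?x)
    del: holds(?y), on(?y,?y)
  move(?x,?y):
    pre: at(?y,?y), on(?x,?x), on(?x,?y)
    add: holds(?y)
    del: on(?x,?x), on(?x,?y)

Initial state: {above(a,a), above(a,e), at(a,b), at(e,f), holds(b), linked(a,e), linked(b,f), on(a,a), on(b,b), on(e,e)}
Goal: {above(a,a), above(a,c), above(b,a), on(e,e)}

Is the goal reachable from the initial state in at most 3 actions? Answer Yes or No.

Yes

1. tag(a,a)  →  {above(a,a), above(a,e), at(a,b), at(e,f), holds(a), holds(b), linked(a,e), linked(b,f), on(a,a), on(b,b), on(e,e)}
2. drop(a,b)  →  {above(a,a), above(a,e), above(b,a), at(a,b), at(e,f), holds(a), linked(a,e), linked(b,f), on(a,a), on(e,e)}
3. drop(c,a)  →  {above(a,a), above(a,c), above(a,e), above(b,a), at(a,b), at(e,f), linked(a,e), linked(b,f), on(e,e)}
optimal plan length = 3; 3 ≤ 3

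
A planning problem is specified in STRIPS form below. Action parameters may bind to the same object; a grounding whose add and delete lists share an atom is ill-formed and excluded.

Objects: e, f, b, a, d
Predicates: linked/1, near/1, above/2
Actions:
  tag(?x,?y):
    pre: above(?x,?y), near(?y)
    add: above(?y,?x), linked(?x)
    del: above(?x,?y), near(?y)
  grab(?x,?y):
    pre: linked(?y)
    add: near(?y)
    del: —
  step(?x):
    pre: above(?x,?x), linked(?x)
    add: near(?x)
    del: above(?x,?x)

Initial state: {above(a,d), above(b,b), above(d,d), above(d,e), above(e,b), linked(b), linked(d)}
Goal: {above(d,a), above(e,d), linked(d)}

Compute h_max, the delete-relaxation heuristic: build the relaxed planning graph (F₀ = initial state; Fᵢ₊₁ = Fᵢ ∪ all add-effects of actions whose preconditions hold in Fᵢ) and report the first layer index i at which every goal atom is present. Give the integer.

F0 = init (7 atoms)
F1 = F0 ∪ {near(b), near(d)}  (9 atoms)
F2 = F1 ∪ {above(b,e), above(d,a), linked(a), linked(e)}  (13 atoms)
F3 = F2 ∪ {near(a), near(e)}  (15 atoms)
F4 = F3 ∪ {above(e,d)}  (16 atoms)
goal ⊆ F4  ⇒  h_max = 4

4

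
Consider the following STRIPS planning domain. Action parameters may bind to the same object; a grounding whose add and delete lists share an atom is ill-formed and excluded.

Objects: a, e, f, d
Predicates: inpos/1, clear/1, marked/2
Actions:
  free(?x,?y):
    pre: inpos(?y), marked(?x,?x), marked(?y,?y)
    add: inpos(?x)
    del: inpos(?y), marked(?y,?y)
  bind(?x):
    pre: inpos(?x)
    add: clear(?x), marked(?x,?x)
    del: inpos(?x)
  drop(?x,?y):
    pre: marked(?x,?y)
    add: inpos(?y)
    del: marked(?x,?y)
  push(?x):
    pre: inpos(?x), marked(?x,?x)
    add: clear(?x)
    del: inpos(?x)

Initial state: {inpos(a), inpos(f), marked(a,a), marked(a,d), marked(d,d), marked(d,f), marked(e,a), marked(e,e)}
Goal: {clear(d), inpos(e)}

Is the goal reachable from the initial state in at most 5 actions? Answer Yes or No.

Yes

1. free(e,a)  →  {inpos(e), inpos(f), marked(a,d), marked(d,d), marked(d,f), marked(e,a), marked(e,e)}
2. drop(a,d)  →  {inpos(d), inpos(e), inpos(f), marked(d,d), marked(d,f), marked(e,a), marked(e,e)}
3. bind(d)  →  {clear(d), inpos(e), inpos(f), marked(d,d), marked(d,f), marked(e,a), marked(e,e)}
optimal plan length = 3; 3 ≤ 5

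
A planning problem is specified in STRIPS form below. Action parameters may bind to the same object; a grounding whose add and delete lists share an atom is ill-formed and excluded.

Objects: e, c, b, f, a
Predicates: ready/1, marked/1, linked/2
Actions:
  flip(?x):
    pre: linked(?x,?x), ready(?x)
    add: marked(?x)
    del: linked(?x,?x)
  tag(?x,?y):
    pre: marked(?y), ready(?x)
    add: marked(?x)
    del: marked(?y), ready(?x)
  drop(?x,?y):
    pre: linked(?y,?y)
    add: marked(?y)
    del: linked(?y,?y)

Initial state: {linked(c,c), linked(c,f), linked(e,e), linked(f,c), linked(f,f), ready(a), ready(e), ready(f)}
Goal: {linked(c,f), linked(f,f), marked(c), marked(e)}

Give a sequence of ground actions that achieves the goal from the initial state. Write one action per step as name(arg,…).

1. flip(e)  →  {linked(c,c), linked(c,f), linked(f,c), linked(f,f), marked(e), ready(a), ready(e), ready(f)}
2. drop(e,c)  →  {linked(c,f), linked(f,c), linked(f,f), marked(c), marked(e), ready(a), ready(e), ready(f)}

flip(e); drop(e,c)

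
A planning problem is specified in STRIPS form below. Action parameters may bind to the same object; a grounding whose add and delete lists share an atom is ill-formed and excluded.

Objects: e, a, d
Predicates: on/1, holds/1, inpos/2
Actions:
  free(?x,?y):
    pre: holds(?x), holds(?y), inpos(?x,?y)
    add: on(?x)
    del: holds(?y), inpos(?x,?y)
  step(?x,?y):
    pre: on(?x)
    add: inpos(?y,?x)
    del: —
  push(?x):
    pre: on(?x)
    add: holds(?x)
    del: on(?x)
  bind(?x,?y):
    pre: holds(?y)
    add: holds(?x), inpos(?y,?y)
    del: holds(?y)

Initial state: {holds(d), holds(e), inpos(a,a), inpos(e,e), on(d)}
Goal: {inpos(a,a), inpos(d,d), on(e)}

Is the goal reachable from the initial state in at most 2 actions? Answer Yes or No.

Yes

1. free(e,e)  →  {holds(d), inpos(a,a), on(d), on(e)}
2. step(d,d)  →  {holds(d), inpos(a,a), inpos(d,d), on(d), on(e)}
optimal plan length = 2; 2 ≤ 2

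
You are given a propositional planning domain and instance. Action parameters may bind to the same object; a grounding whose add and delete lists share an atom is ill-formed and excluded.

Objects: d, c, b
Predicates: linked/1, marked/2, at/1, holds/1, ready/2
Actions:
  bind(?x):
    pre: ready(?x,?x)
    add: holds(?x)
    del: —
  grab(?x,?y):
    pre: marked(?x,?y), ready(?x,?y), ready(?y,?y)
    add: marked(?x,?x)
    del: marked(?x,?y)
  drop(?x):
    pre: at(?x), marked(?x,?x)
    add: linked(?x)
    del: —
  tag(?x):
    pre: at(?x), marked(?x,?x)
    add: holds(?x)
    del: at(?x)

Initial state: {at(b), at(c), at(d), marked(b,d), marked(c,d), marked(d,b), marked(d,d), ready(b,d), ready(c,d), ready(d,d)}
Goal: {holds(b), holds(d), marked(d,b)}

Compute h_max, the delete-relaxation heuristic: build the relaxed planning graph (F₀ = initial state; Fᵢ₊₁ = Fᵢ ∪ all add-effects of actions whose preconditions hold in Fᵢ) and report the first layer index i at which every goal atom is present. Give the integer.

2

F0 = init (10 atoms)
F1 = F0 ∪ {holds(d), linked(d), marked(b,b), marked(c,c)}  (14 atoms)
F2 = F1 ∪ {holds(b), holds(c), linked(b), linked(c)}  (18 atoms)
goal ⊆ F2  ⇒  h_max = 2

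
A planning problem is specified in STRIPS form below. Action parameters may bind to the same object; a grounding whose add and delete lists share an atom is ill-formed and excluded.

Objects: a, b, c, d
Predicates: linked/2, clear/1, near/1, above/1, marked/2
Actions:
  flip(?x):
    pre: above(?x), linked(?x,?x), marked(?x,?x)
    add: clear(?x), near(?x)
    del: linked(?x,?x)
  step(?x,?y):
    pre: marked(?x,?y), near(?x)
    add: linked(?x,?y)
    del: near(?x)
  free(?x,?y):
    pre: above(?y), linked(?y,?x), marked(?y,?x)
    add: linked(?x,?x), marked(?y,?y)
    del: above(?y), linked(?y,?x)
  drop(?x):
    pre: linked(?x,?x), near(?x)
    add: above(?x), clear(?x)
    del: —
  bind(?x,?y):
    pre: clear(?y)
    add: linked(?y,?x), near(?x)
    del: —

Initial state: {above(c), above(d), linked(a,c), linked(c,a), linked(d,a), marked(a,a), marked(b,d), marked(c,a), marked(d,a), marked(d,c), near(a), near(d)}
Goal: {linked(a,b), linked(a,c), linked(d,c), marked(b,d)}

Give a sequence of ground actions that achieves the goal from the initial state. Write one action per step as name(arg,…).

step(d,c); free(a,c); drop(a); bind(b,a)

1. step(d,c)  →  {above(c), above(d), linked(a,c), linked(c,a), linked(d,a), linked(d,c), marked(a,a), marked(b,d), marked(c,a), marked(d,a), marked(d,c), near(a)}
2. free(a,c)  →  {above(d), linked(a,a), linked(a,c), linked(d,a), linked(d,c), marked(a,a), marked(b,d), marked(c,a), marked(c,c), marked(d,a), marked(d,c), near(a)}
3. drop(a)  →  {above(a), above(d), clear(a), linked(a,a), linked(a,c), linked(d,a), linked(d,c), marked(a,a), marked(b,d), marked(c,a), marked(c,c), marked(d,a), marked(d,c), near(a)}
4. bind(b,a)  →  {above(a), above(d), clear(a), linked(a,a), linked(a,b), linked(a,c), linked(d,a), linked(d,c), marked(a,a), marked(b,d), marked(c,a), marked(c,c), marked(d,a), marked(d,c), near(a), near(b)}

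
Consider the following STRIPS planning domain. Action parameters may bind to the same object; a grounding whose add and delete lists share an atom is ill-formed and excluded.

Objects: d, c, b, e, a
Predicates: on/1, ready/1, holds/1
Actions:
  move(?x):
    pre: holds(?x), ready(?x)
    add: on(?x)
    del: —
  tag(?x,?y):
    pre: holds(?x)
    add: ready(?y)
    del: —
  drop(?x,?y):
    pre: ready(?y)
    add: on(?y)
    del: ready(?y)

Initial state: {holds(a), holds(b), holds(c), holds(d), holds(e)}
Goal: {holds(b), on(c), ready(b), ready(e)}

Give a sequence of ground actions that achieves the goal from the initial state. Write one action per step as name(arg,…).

tag(d,c); move(c); tag(d,b); tag(d,e)

1. tag(d,c)  →  {holds(a), holds(b), holds(c), holds(d), holds(e), ready(c)}
2. move(c)  →  {holds(a), holds(b), holds(c), holds(d), holds(e), on(c), ready(c)}
3. tag(d,b)  →  {holds(a), holds(b), holds(c), holds(d), holds(e), on(c), ready(b), ready(c)}
4. tag(d,e)  →  {holds(a), holds(b), holds(c), holds(d), holds(e), on(c), ready(b), ready(c), ready(e)}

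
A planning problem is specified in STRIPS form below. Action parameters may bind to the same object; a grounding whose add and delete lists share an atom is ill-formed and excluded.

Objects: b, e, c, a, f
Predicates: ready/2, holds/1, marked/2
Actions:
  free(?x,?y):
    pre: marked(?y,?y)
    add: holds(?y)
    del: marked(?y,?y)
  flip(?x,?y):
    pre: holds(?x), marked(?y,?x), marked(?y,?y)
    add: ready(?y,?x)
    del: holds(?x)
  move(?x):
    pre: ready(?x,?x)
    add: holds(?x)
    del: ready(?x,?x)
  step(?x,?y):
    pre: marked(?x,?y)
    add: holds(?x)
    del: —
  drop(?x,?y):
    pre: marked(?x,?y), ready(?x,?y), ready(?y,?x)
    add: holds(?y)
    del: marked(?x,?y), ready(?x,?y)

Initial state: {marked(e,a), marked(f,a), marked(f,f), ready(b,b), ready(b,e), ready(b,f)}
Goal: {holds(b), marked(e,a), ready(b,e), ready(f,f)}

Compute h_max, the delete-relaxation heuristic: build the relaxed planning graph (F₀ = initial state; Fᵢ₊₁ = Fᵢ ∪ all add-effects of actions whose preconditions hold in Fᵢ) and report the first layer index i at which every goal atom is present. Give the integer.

2

F0 = init (6 atoms)
F1 = F0 ∪ {holds(b), holds(e), holds(f)}  (9 atoms)
F2 = F1 ∪ {ready(f,f)}  (10 atoms)
goal ⊆ F2  ⇒  h_max = 2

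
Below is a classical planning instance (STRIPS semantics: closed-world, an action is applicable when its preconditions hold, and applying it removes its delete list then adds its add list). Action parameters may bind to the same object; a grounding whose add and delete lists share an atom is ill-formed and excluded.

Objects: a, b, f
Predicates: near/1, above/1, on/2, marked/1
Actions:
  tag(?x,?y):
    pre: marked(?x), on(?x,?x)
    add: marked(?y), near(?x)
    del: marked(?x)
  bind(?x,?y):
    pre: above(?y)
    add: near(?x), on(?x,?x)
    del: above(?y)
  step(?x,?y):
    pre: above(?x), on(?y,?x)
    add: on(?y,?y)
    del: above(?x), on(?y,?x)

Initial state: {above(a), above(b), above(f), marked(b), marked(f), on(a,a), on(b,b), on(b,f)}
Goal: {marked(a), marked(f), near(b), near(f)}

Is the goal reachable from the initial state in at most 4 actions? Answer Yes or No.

Yes

1. tag(b,a)  →  {above(a), above(b), above(f), marked(a), marked(f), near(b), on(a,a), on(b,b), on(b,f)}
2. bind(f,a)  →  {above(b), above(f), marked(a), marked(f), near(b), near(f), on(a,a), on(b,b), on(b,f), on(f,f)}
optimal plan length = 2; 2 ≤ 4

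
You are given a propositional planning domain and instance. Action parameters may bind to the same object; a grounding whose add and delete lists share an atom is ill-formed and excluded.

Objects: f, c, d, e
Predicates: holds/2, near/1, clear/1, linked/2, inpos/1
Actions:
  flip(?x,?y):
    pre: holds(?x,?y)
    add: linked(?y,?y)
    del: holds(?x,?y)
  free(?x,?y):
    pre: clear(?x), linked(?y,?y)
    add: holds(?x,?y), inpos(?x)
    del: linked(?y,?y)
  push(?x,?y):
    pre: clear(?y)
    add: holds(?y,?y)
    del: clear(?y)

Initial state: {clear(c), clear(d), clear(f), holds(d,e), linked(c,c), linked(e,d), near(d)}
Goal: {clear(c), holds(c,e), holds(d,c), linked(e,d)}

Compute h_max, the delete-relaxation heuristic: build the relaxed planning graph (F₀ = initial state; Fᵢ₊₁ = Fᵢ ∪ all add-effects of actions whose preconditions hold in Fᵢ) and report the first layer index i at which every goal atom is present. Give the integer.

2

F0 = init (7 atoms)
F1 = F0 ∪ {holds(c,c), holds(d,c), holds(d,d), holds(f,c), holds(f,f), inpos(c), inpos(d), inpos(f), linked(e,e)}  (16 atoms)
F2 = F1 ∪ {holds(c,e), holds(f,e), linked(d,d), linked(f,f)}  (20 atoms)
goal ⊆ F2  ⇒  h_max = 2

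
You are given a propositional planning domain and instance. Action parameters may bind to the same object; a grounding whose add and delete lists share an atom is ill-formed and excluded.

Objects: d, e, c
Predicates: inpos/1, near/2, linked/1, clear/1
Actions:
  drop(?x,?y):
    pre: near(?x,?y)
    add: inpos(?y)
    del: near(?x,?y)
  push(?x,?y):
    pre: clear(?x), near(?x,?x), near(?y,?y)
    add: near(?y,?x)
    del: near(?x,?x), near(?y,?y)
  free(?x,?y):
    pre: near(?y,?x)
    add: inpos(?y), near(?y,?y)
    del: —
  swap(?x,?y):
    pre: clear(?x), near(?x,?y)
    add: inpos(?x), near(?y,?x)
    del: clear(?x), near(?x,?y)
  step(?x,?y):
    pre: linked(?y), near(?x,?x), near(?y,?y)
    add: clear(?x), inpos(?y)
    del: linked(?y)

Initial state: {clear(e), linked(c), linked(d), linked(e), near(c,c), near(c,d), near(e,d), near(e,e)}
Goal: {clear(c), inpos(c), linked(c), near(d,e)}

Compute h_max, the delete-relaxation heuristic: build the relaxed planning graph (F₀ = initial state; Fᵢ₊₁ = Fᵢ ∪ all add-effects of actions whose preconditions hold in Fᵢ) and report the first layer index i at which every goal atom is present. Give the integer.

1

F0 = init (8 atoms)
F1 = F0 ∪ {clear(c), inpos(c), inpos(d), inpos(e), near(c,e), near(d,e)}  (14 atoms)
goal ⊆ F1  ⇒  h_max = 1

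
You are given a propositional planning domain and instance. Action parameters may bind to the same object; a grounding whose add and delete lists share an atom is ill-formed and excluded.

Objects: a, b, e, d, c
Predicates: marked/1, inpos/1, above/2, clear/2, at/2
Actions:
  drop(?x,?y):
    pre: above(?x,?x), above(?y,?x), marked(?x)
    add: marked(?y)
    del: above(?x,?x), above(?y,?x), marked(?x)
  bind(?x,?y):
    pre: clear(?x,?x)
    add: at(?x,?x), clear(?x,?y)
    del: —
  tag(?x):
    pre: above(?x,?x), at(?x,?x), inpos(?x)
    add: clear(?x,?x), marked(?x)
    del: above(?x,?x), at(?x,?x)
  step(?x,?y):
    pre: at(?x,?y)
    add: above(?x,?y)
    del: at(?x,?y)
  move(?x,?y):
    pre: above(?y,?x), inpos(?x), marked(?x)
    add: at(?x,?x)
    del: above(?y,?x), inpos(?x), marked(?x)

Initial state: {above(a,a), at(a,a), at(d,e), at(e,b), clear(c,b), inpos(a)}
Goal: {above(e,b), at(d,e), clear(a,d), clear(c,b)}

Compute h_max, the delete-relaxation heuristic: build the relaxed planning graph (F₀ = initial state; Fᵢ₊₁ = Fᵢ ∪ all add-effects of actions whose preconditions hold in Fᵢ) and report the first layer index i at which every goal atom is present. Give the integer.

F0 = init (6 atoms)
F1 = F0 ∪ {above(d,e), above(e,b), clear(a,a), marked(a)}  (10 atoms)
F2 = F1 ∪ {clear(a,b), clear(a,c), clear(a,d), clear(a,e)}  (14 atoms)
goal ⊆ F2  ⇒  h_max = 2

2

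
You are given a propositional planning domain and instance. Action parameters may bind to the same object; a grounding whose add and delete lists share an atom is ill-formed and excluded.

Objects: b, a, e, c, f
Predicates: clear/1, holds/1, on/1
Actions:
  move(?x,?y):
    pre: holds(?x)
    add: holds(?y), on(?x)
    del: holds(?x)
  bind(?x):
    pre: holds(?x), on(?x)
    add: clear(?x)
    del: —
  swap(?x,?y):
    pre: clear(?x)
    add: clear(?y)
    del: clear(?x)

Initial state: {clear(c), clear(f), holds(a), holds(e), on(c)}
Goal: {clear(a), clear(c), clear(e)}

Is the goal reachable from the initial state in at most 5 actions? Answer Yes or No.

1. move(a,b)  →  {clear(c), clear(f), holds(b), holds(e), on(a), on(c)}
2. move(b,a)  →  {clear(c), clear(f), holds(a), holds(e), on(a), on(b), on(c)}
3. bind(a)  →  {clear(a), clear(c), clear(f), holds(a), holds(e), on(a), on(b), on(c)}
4. swap(f,e)  →  {clear(a), clear(c), clear(e), holds(a), holds(e), on(a), on(b), on(c)}
optimal plan length = 4; 4 ≤ 5

Yes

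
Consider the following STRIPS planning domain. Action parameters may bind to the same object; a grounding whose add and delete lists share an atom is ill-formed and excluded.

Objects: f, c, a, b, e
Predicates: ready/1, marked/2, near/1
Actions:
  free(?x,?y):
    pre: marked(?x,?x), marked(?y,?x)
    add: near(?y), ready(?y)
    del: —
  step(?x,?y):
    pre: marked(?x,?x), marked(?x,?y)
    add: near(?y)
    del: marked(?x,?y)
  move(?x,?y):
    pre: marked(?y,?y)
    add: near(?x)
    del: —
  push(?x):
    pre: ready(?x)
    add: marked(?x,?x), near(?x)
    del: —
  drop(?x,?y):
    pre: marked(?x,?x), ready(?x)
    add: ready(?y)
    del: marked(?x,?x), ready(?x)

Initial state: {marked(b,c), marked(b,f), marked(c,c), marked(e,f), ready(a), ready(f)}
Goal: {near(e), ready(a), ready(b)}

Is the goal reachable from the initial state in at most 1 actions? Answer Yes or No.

No

1. free(c,b)  →  {marked(b,c), marked(b,f), marked(c,c), marked(e,f), near(b), ready(a), ready(b), ready(f)}
2. move(e,c)  →  {marked(b,c), marked(b,f), marked(c,c), marked(e,f), near(b), near(e), ready(a), ready(b), ready(f)}
optimal plan length = 2; 2 > 1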